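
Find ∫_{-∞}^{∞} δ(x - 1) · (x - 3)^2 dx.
4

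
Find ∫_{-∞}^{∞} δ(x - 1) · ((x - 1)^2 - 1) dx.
-1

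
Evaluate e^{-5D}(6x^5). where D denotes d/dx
6 x^{5} - 150 x^{4} + 1500 x^{3} - 7500 x^{2} + 18750 x - 18750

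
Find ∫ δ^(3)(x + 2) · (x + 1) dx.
0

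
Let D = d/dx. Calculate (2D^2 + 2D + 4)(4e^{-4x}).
112 e^{- 4 x}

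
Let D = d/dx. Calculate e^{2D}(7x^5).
7 x^{5} + 70 x^{4} + 280 x^{3} + 560 x^{2} + 560 x + 224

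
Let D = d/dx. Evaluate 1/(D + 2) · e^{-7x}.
- \frac{e^{- 7 x}}{5}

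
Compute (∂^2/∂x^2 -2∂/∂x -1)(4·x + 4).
- 4 x - 12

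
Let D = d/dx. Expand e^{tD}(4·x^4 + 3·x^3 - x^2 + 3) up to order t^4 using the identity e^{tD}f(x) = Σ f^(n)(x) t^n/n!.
4 t^{4} + t^{3} \left(16 x + 3\right) + t^{2} \left(24 x^{2} + 9 x - 1\right) + t x \left(16 x^{2} + 9 x - 2\right) + 4 x^{4} + 3 x^{3} - x^{2} + 3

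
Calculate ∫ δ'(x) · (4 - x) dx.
1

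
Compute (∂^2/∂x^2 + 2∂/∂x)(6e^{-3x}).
18 e^{- 3 x}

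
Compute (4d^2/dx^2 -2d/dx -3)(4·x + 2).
- 12 x - 14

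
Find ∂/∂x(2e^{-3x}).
- 6 e^{- 3 x}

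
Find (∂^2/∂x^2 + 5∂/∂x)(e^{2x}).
14 e^{2 x}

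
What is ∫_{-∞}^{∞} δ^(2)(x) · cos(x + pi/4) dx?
- \frac{\sqrt{2}}{2}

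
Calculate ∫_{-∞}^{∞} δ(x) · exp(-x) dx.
1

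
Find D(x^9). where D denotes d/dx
9 x^{8}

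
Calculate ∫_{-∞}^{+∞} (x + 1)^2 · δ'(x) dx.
-2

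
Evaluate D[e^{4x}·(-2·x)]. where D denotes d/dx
\left(- 8 x - 2\right) e^{4 x}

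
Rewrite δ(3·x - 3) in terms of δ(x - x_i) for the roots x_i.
\frac{\delta(x - 1)}{3}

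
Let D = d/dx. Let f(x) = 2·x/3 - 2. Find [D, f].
\frac{2}{3}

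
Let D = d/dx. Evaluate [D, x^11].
11 x^{10}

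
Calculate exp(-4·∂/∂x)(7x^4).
7 x^{4} - 112 x^{3} + 672 x^{2} - 1792 x + 1792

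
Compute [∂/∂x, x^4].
4 x^{3}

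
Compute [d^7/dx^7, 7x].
49\frac{d^{6}}{dx^{6}}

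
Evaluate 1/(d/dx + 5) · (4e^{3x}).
\frac{e^{3 x}}{2}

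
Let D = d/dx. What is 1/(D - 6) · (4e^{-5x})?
- \frac{4 e^{- 5 x}}{11}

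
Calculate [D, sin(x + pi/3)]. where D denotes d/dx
\cos{\left(x + \frac{\pi}{3} \right)}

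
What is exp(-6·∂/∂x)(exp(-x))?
e^{6 - x}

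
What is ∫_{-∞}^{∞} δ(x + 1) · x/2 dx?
- \frac{1}{2}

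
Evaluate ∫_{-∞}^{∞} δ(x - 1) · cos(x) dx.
\cos{\left(1 \right)}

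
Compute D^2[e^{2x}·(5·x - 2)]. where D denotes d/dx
\left(20 x + 12\right) e^{2 x}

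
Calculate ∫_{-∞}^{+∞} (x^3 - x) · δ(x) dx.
0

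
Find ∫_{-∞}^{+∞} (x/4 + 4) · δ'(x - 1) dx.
- \frac{1}{4}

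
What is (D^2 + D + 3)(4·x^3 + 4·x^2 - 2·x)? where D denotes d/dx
12 x^{3} + 24 x^{2} + 26 x + 6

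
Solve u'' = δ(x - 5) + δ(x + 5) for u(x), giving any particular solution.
\frac{|x - 5|}{2} + \frac{|x + 5|}{2}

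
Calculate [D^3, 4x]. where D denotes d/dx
12D^{2}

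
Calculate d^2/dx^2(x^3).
6 x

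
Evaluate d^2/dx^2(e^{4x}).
16 e^{4 x}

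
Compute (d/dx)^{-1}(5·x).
\frac{5 x^{2}}{2}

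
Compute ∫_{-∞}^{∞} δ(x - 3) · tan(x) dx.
\tan{\left(3 \right)}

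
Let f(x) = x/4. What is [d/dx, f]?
\frac{1}{4}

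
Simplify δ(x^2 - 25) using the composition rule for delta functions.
\frac{\delta(x - 5) + \delta(x + 5)}{10}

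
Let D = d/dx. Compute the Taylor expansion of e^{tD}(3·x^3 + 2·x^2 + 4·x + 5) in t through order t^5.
3 t^{3} + t^{2} \left(9 x + 2\right) + t \left(9 x^{2} + 4 x + 4\right) + 3 x^{3} + 2 x^{2} + 4 x + 5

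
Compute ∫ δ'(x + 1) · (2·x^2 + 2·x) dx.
2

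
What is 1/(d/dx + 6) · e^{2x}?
\frac{e^{2 x}}{8}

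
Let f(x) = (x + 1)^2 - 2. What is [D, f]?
2 x + 2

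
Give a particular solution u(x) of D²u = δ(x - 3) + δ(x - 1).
\frac{|x - 3|}{2} + \frac{|x - 1|}{2}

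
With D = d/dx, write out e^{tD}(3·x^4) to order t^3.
3 x \left(4 t^{3} + 6 t^{2} x + 4 t x^{2} + x^{3}\right)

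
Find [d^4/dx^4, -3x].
-12\frac{d^{3}}{dx^{3}}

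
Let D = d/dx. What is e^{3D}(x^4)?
x^{4} + 12 x^{3} + 54 x^{2} + 108 x + 81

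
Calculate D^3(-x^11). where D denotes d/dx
- 990 x^{8}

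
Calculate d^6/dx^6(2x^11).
665280 x^{5}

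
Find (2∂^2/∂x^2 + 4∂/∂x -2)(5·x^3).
10 x \left(- x^{2} + 6 x + 6\right)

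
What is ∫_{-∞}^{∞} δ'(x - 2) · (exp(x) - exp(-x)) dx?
- 2 \cosh{\left(2 \right)}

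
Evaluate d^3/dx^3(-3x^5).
- 180 x^{2}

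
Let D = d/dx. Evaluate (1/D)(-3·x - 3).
- \frac{3 x^{2}}{2} - 3 x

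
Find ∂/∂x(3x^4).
12 x^{3}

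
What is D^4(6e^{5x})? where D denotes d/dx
3750 e^{5 x}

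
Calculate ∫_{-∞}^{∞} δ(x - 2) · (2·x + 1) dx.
5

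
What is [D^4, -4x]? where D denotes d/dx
-16D^{3}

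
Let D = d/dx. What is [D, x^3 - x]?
3 x^{2} - 1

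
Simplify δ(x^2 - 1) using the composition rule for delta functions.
\frac{\delta(x - 1) + \delta(x + 1)}{2}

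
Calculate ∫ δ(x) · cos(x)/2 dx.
\frac{1}{2}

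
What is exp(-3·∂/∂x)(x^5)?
x^{5} - 15 x^{4} + 90 x^{3} - 270 x^{2} + 405 x - 243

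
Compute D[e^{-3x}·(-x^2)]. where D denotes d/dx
x \left(3 x - 2\right) e^{- 3 x}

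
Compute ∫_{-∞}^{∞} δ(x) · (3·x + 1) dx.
1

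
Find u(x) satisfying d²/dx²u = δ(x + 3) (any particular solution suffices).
\frac{|x + 3|}{2}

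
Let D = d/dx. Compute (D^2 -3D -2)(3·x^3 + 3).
- 6 x^{3} - 27 x^{2} + 18 x - 6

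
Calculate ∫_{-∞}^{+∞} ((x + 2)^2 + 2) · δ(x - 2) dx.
18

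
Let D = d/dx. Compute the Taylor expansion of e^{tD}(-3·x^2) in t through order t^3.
- 3 t^{2} - 6 t x - 3 x^{2}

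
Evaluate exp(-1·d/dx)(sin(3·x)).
\sin{\left(3 x - 3 \right)}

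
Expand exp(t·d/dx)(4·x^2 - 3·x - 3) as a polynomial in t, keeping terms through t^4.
4 t^{2} + t \left(8 x - 3\right) + 4 x^{2} - 3 x - 3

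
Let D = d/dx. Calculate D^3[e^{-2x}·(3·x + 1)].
4 \left(7 - 6 x\right) e^{- 2 x}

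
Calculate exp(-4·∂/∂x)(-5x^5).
- 5 x^{5} + 100 x^{4} - 800 x^{3} + 3200 x^{2} - 6400 x + 5120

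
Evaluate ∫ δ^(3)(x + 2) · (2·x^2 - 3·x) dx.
0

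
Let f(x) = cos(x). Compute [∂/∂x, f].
- \sin{\left(x \right)}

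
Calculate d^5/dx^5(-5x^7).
- 12600 x^{2}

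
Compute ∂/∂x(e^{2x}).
2 e^{2 x}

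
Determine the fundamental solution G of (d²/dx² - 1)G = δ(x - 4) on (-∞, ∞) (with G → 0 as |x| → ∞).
-\frac{e^{-|x - 4|}}{2}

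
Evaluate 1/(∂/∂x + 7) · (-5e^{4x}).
- \frac{5 e^{4 x}}{11}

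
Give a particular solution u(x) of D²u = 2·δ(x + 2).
|x + 2|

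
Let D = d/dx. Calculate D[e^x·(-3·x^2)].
3 x \left(- x - 2\right) e^{x}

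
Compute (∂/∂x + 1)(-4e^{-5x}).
16 e^{- 5 x}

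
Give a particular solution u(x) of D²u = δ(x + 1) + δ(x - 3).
\frac{|x + 1|}{2} + \frac{|x - 3|}{2}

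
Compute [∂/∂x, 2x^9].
18 x^{8}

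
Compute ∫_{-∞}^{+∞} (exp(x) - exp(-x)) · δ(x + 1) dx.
- 2 \sinh{\left(1 \right)}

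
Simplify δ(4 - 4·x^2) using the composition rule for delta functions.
\frac{\delta(x - 1) + \delta(x + 1)}{8}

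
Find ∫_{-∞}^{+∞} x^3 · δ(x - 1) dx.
1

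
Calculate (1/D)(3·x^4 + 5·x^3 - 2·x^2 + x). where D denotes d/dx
\frac{3 x^{5}}{5} + \frac{5 x^{4}}{4} - \frac{2 x^{3}}{3} + \frac{x^{2}}{2}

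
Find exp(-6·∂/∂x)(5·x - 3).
5 x - 33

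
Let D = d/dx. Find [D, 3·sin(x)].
3 \cos{\left(x \right)}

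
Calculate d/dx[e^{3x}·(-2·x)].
\left(- 6 x - 2\right) e^{3 x}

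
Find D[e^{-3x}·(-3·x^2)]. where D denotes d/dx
3 x \left(3 x - 2\right) e^{- 3 x}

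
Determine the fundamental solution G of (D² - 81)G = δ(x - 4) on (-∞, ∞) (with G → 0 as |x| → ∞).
-\frac{e^{-9|x - 4|}}{18}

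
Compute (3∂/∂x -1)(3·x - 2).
11 - 3 x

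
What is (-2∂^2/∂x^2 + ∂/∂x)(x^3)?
3 x \left(x - 4\right)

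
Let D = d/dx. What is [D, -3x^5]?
- 15 x^{4}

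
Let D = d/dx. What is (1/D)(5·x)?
\frac{5 x^{2}}{2}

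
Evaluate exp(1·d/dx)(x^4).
x^{4} + 4 x^{3} + 6 x^{2} + 4 x + 1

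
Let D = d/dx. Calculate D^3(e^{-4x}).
- 64 e^{- 4 x}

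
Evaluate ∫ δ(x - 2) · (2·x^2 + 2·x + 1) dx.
13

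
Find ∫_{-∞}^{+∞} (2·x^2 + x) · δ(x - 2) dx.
10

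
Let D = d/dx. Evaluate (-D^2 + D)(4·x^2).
8 x - 8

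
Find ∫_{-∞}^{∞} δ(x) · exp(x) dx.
1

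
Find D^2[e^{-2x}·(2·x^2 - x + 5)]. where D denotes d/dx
4 \left(2 x^{2} - 5 x + 7\right) e^{- 2 x}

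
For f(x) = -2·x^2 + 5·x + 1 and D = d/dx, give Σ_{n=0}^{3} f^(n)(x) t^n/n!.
- 2 t^{2} - t \left(4 x - 5\right) - 2 x^{2} + 5 x + 1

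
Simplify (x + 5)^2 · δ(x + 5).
0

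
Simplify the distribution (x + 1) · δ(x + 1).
0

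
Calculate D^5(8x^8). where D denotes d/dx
53760 x^{3}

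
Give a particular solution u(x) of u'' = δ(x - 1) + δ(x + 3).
\frac{|x - 1|}{2} + \frac{|x + 3|}{2}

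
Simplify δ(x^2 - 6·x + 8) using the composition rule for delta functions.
\frac{\delta(x - 4) + \delta(x - 2)}{2}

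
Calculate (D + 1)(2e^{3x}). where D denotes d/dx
8 e^{3 x}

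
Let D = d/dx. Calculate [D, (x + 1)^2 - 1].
2 x + 2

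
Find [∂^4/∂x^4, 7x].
28\frac{d^{3}}{dx^{3}}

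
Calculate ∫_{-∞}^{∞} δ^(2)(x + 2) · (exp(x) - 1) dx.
e^{-2}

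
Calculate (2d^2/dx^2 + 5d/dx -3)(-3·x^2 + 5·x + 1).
9 x^{2} - 45 x + 10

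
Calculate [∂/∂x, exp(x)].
e^{x}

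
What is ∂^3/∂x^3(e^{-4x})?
- 64 e^{- 4 x}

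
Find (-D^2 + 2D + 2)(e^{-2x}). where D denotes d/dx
- 6 e^{- 2 x}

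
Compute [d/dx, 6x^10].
60 x^{9}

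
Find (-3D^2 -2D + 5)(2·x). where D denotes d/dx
10 x - 4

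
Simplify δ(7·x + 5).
\frac{\delta(x + 5/7)}{7}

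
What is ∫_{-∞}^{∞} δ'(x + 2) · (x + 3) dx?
-1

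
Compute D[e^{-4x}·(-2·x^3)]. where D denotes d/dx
x^{2} \left(8 x - 6\right) e^{- 4 x}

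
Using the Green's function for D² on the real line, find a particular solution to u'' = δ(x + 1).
\frac{|x + 1|}{2}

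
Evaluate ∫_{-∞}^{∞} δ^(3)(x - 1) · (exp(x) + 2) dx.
- e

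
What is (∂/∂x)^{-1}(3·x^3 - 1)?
\frac{3 x^{4}}{4} - x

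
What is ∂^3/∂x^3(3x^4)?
72 x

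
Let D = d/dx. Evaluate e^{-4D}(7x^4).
7 x^{4} - 112 x^{3} + 672 x^{2} - 1792 x + 1792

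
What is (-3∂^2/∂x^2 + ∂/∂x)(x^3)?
3 x \left(x - 6\right)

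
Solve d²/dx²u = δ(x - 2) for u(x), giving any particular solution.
\frac{|x - 2|}{2}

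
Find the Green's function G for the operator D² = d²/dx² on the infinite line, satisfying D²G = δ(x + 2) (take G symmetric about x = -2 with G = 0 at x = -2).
\frac{|x + 2|}{2}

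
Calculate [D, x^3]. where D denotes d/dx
3 x^{2}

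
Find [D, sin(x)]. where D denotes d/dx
\cos{\left(x \right)}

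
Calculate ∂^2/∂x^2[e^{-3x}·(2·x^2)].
2 \left(9 x^{2} - 12 x + 2\right) e^{- 3 x}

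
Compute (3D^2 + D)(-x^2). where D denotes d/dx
- 2 x - 6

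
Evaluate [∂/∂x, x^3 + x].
3 x^{2} + 1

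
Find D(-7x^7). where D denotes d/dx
- 49 x^{6}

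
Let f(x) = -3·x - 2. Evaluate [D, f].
-3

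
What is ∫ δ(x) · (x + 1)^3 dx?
1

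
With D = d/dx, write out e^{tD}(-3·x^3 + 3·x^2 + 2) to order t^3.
- 3 t^{3} - t^{2} \left(9 x - 3\right) - 3 t x \left(3 x - 2\right) - 3 x^{3} + 3 x^{2} + 2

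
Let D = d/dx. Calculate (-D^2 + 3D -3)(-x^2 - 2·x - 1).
3 x^{2} - 1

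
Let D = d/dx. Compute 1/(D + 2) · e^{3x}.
\frac{e^{3 x}}{5}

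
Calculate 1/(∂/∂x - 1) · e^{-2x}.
- \frac{e^{- 2 x}}{3}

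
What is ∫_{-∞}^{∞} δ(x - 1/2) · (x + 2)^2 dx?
\frac{25}{4}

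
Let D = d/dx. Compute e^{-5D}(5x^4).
5 x^{4} - 100 x^{3} + 750 x^{2} - 2500 x + 3125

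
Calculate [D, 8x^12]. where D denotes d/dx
96 x^{11}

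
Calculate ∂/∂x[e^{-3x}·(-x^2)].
x \left(3 x - 2\right) e^{- 3 x}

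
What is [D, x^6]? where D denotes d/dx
6 x^{5}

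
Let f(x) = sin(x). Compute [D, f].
\cos{\left(x \right)}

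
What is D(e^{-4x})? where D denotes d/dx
- 4 e^{- 4 x}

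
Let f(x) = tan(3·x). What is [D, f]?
\frac{3}{\cos^{2}{\left(3 x \right)}}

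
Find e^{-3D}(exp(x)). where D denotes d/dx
e^{x - 3}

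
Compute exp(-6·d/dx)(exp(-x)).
e^{6 - x}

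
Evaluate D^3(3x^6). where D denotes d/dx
360 x^{3}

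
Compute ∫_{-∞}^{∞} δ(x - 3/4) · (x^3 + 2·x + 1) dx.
\frac{187}{64}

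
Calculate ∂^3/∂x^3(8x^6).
960 x^{3}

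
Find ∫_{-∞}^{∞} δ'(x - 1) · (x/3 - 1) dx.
- \frac{1}{3}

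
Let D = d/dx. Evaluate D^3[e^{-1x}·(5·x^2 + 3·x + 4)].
\left(- 5 x^{2} + 27 x - 25\right) e^{- x}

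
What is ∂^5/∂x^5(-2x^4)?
0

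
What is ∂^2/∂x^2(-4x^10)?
- 360 x^{8}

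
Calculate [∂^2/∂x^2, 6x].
12\frac{d}{dx}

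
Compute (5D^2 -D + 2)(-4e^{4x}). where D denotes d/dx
- 312 e^{4 x}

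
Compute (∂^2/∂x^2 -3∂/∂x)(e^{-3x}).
18 e^{- 3 x}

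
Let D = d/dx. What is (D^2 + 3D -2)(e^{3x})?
16 e^{3 x}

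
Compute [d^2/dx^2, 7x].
14\frac{d}{dx}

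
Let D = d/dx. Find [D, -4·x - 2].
-4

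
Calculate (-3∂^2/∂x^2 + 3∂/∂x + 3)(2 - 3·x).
- 9 x - 3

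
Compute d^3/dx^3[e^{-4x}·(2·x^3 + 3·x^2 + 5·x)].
4 \left(- 32 x^{3} + 24 x^{2} - 44 x + 45\right) e^{- 4 x}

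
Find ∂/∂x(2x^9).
18 x^{8}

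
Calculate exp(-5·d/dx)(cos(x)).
\cos{\left(x - 5 \right)}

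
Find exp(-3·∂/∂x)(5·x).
5 x - 15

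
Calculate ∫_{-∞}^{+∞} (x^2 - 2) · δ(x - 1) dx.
-1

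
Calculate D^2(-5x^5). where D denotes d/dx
- 100 x^{3}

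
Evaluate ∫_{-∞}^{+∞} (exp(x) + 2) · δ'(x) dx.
-1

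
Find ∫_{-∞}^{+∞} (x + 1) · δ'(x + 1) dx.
-1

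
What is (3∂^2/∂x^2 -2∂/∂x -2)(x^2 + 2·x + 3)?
- 2 x^{2} - 8 x - 4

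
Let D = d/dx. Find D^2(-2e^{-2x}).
- 8 e^{- 2 x}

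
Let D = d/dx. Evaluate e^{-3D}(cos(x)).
\cos{\left(x - 3 \right)}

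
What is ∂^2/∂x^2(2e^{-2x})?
8 e^{- 2 x}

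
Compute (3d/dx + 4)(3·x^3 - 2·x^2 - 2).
12 x^{3} + 19 x^{2} - 12 x - 8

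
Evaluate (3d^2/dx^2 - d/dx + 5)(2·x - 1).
10 x - 7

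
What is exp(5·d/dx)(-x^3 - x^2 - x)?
- x^{3} - 16 x^{2} - 86 x - 155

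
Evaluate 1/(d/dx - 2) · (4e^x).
- 4 e^{x}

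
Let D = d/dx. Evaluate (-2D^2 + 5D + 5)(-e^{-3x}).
28 e^{- 3 x}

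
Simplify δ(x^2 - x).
\frac{\delta(x - 1) + \delta(x)}{1}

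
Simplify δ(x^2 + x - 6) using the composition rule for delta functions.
\frac{\delta(x + 3) + \delta(x - 2)}{5}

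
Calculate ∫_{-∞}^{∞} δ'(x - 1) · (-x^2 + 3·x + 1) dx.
-1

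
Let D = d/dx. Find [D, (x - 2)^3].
3 \left(x - 2\right)^{2}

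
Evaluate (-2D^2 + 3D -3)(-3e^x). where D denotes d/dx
6 e^{x}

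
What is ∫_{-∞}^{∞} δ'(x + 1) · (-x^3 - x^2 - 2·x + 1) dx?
3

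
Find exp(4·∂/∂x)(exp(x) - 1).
e^{x + 4} - 1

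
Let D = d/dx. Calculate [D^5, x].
5D^{4}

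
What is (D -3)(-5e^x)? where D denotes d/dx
10 e^{x}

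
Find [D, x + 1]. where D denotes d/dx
1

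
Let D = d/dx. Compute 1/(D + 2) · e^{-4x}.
- \frac{e^{- 4 x}}{2}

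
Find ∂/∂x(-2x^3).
- 6 x^{2}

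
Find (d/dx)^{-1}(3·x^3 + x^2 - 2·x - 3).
\frac{3 x^{4}}{4} + \frac{x^{3}}{3} - x^{2} - 3 x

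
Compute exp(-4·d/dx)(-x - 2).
2 - x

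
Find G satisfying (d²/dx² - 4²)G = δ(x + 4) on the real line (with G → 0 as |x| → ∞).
-\frac{e^{-4|x + 4|}}{8}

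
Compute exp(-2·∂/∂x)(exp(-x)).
e^{2 - x}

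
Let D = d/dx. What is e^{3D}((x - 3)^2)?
x^{2}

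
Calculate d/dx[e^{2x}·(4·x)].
\left(8 x + 4\right) e^{2 x}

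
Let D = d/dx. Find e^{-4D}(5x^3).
5 x^{3} - 60 x^{2} + 240 x - 320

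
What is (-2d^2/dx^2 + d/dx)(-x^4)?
4 x^{2} \left(6 - x\right)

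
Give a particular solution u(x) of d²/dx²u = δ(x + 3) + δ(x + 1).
\frac{|x + 3|}{2} + \frac{|x + 1|}{2}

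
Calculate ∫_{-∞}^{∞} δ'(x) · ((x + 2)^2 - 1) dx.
-4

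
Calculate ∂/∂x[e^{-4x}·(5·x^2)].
10 x \left(1 - 2 x\right) e^{- 4 x}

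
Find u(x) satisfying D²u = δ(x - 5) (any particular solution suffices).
\frac{|x - 5|}{2}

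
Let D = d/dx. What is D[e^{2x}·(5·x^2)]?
10 x \left(x + 1\right) e^{2 x}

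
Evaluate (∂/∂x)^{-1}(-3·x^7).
- \frac{3 x^{8}}{8}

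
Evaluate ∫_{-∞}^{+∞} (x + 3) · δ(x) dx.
3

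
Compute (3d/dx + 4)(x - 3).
4 x - 9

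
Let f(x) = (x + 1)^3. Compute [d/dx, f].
3 \left(x + 1\right)^{2}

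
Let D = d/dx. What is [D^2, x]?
2D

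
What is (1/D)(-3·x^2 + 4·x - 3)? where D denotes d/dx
- x^{3} + 2 x^{2} - 3 x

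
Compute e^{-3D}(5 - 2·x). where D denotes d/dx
11 - 2 x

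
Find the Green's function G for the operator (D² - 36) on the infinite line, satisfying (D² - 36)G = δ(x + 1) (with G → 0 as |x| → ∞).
-\frac{e^{-6|x + 1|}}{12}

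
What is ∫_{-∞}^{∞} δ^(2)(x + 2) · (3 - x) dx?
0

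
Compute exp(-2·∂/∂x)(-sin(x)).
- \sin{\left(x - 2 \right)}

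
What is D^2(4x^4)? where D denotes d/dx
48 x^{2}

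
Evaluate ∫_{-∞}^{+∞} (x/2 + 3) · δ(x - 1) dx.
\frac{7}{2}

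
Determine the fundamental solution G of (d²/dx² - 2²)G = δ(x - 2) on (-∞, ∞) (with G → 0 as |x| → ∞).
-\frac{e^{-2|x - 2|}}{4}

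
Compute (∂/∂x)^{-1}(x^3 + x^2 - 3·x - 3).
\frac{x^{4}}{4} + \frac{x^{3}}{3} - \frac{3 x^{2}}{2} - 3 x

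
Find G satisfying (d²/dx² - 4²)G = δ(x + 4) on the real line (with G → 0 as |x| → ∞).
-\frac{e^{-4|x + 4|}}{8}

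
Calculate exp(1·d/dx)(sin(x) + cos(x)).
\sqrt{2} \sin{\left(x + \frac{\pi}{4} + 1 \right)}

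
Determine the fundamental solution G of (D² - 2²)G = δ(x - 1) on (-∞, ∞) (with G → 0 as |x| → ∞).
-\frac{e^{-2|x - 1|}}{4}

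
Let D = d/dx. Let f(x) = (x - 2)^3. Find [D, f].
3 \left(x - 2\right)^{2}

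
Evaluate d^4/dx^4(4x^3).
0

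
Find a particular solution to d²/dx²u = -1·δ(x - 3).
-\frac{|x - 3|}{2}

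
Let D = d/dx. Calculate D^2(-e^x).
- e^{x}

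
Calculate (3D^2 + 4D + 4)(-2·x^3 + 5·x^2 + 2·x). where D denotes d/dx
- 8 x^{3} - 4 x^{2} + 12 x + 38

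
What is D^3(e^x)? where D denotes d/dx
e^{x}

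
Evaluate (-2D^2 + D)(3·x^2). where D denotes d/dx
6 x - 12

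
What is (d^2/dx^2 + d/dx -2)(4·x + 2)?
- 8 x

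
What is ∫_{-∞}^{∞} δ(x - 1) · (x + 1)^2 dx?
4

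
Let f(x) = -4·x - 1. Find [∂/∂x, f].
-4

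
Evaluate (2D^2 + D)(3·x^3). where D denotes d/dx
9 x \left(x + 4\right)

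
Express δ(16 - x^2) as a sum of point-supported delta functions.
\frac{\delta(x - 4) + \delta(x + 4)}{8}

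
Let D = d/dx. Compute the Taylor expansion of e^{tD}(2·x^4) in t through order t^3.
2 x \left(4 t^{3} + 6 t^{2} x + 4 t x^{2} + x^{3}\right)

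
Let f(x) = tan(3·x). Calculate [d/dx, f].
\frac{3}{\cos^{2}{\left(3 x \right)}}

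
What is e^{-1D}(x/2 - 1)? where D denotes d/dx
\frac{x}{2} - \frac{3}{2}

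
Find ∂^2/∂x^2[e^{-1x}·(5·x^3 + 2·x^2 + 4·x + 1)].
\left(5 x^{3} - 28 x^{2} + 26 x - 3\right) e^{- x}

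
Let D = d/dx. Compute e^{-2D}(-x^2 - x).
- x^{2} + 3 x - 2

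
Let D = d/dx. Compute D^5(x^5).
120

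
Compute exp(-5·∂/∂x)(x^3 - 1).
x^{3} - 15 x^{2} + 75 x - 126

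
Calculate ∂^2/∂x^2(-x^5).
- 20 x^{3}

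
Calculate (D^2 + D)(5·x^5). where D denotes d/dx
25 x^{3} \left(x + 4\right)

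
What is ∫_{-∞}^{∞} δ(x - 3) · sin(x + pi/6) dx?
\sin{\left(\frac{\pi}{6} + 3 \right)}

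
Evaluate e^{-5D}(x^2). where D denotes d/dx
x^{2} - 10 x + 25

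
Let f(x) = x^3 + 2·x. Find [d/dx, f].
3 x^{2} + 2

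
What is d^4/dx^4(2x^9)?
6048 x^{5}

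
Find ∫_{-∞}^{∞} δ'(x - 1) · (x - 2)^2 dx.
2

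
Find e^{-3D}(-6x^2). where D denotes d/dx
- 6 x^{2} + 36 x - 54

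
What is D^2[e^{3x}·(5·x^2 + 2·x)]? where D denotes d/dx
\left(45 x^{2} + 78 x + 22\right) e^{3 x}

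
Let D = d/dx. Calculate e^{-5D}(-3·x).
15 - 3 x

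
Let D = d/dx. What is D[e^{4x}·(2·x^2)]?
4 x \left(2 x + 1\right) e^{4 x}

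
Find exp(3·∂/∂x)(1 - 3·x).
- 3 x - 8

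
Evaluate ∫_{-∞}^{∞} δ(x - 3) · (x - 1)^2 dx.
4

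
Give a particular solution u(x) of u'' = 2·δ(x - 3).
|x - 3|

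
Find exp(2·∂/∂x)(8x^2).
8 x^{2} + 32 x + 32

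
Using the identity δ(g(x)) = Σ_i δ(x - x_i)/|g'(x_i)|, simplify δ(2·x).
\frac{\delta(x)}{2}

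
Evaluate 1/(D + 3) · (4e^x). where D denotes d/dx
e^{x}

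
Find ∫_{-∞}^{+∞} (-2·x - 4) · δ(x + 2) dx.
0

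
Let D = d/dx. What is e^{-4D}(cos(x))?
\cos{\left(x - 4 \right)}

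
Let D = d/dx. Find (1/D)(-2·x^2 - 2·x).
- \frac{2 x^{3}}{3} - x^{2}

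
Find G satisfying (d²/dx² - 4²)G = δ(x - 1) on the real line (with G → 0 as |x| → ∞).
-\frac{e^{-4|x - 1|}}{8}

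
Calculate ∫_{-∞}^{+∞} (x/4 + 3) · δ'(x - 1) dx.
- \frac{1}{4}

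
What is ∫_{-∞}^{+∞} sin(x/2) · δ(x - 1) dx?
\sin{\left(\frac{1}{2} \right)}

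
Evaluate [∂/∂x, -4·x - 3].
-4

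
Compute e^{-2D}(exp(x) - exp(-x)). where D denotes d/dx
- e^{2 - x} + e^{x - 2}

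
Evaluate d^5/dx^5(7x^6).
5040 x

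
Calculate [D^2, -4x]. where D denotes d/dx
-8D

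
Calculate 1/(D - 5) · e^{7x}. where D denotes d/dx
\frac{e^{7 x}}{2}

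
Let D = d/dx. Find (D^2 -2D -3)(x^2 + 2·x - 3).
- 3 x^{2} - 10 x + 7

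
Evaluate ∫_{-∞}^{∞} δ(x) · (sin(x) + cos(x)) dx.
1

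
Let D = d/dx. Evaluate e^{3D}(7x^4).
7 x^{4} + 84 x^{3} + 378 x^{2} + 756 x + 567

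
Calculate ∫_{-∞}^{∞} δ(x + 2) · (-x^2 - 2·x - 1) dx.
-1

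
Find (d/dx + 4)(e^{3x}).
7 e^{3 x}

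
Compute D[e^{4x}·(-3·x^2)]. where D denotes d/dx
6 x \left(- 2 x - 1\right) e^{4 x}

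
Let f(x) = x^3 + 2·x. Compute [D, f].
3 x^{2} + 2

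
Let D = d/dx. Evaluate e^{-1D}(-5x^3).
- 5 x^{3} + 15 x^{2} - 15 x + 5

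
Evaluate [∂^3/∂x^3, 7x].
21\frac{d^{2}}{dx^{2}}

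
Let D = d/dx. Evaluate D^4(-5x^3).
0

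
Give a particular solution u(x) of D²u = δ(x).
\frac{|x|}{2}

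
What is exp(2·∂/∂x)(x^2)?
x^{2} + 4 x + 4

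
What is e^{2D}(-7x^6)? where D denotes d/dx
- 7 x^{6} - 84 x^{5} - 420 x^{4} - 1120 x^{3} - 1680 x^{2} - 1344 x - 448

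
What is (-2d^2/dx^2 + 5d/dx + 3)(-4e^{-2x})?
60 e^{- 2 x}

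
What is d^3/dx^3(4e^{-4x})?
- 256 e^{- 4 x}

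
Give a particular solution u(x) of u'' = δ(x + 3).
\frac{|x + 3|}{2}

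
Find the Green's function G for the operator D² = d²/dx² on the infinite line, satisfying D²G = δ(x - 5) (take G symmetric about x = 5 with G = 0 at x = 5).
\frac{|x - 5|}{2}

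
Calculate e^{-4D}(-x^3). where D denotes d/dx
- x^{3} + 12 x^{2} - 48 x + 64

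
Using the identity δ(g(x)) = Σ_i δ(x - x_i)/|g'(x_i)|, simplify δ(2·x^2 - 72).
\frac{\delta(x - 6) + \delta(x + 6)}{24}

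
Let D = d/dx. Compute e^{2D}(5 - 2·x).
1 - 2 x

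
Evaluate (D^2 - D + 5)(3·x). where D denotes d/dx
15 x - 3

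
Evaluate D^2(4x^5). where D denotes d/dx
80 x^{3}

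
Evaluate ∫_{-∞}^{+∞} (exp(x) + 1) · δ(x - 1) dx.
1 + e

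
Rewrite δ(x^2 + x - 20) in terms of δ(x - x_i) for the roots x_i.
\frac{\delta(x - 4) + \delta(x + 5)}{9}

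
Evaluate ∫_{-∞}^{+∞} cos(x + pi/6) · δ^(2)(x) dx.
- \frac{\sqrt{3}}{2}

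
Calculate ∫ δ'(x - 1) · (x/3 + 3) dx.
- \frac{1}{3}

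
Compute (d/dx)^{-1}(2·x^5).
\frac{x^{6}}{3}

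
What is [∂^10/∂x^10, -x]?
-10\frac{d^{9}}{dx^{9}}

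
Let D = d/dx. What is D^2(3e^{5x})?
75 e^{5 x}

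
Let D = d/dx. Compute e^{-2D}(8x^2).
8 x^{2} - 32 x + 32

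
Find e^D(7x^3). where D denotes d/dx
7 x^{3} + 21 x^{2} + 21 x + 7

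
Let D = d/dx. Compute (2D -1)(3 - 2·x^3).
2 x^{3} - 12 x^{2} - 3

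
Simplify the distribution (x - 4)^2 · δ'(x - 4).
0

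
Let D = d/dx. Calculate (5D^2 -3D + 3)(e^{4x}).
71 e^{4 x}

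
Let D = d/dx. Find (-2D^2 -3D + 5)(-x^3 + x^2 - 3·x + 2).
- 5 x^{3} + 14 x^{2} - 9 x + 15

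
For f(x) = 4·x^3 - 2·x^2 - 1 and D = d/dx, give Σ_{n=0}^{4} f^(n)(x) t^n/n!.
4 t^{3} + t^{2} \left(12 x - 2\right) + 4 t x \left(3 x - 1\right) + 4 x^{3} - 2 x^{2} - 1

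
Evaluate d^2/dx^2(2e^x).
2 e^{x}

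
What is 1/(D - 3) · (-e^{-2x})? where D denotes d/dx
\frac{e^{- 2 x}}{5}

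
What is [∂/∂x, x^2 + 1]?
2 x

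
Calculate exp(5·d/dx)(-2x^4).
- 2 x^{4} - 40 x^{3} - 300 x^{2} - 1000 x - 1250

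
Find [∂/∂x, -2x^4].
- 8 x^{3}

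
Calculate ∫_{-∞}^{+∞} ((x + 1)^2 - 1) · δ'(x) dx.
-2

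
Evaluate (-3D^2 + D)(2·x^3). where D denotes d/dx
6 x \left(x - 6\right)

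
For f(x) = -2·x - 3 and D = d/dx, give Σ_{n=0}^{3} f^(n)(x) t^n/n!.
- 2 t - 2 x - 3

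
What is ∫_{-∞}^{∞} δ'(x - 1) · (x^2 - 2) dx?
-2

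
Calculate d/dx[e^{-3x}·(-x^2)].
x \left(3 x - 2\right) e^{- 3 x}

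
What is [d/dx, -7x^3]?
- 21 x^{2}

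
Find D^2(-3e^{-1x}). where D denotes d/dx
- 3 e^{- x}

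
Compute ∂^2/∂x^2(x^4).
12 x^{2}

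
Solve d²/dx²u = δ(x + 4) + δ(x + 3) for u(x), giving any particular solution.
\frac{|x + 4|}{2} + \frac{|x + 3|}{2}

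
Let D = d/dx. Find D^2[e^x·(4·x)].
4 \left(x + 2\right) e^{x}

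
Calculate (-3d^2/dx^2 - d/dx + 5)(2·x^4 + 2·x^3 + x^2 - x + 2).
10 x^{4} + 2 x^{3} - 73 x^{2} - 43 x + 5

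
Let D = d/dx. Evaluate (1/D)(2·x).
x^{2}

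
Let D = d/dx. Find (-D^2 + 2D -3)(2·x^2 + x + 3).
- 6 x^{2} + 5 x - 11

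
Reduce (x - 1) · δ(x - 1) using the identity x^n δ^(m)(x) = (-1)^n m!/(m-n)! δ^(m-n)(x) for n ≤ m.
0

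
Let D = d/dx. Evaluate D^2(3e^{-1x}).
3 e^{- x}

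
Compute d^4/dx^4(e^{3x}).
81 e^{3 x}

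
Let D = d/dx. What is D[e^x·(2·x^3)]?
2 x^{2} \left(x + 3\right) e^{x}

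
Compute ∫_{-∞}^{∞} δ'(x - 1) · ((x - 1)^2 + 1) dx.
0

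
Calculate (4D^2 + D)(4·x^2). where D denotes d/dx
8 x + 32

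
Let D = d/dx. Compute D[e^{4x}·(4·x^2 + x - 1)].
\left(16 x^{2} + 12 x - 3\right) e^{4 x}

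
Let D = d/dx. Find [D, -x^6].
- 6 x^{5}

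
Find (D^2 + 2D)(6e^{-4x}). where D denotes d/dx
48 e^{- 4 x}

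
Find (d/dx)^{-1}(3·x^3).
\frac{3 x^{4}}{4}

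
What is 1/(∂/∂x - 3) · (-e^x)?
\frac{e^{x}}{2}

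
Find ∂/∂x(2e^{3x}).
6 e^{3 x}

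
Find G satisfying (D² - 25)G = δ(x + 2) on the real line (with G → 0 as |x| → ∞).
-\frac{e^{-5|x + 2|}}{10}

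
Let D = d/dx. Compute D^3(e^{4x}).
64 e^{4 x}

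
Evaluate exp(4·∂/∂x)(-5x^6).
- 5 x^{6} - 120 x^{5} - 1200 x^{4} - 6400 x^{3} - 19200 x^{2} - 30720 x - 20480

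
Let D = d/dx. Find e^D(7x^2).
7 x^{2} + 14 x + 7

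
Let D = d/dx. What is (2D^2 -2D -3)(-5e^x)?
15 e^{x}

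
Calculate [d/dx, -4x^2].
- 8 x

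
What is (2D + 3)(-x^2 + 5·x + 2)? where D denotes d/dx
- 3 x^{2} + 11 x + 16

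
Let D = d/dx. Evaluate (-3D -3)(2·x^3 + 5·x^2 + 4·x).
- 6 x^{3} - 33 x^{2} - 42 x - 12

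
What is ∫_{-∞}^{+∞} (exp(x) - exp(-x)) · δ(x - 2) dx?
2 \sinh{\left(2 \right)}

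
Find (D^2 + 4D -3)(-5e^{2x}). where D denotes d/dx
- 45 e^{2 x}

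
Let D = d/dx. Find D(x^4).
4 x^{3}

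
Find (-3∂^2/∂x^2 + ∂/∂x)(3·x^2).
6 x - 18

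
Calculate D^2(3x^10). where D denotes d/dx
270 x^{8}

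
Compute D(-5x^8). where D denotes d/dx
- 40 x^{7}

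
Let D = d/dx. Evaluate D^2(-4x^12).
- 528 x^{10}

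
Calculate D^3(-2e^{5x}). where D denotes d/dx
- 250 e^{5 x}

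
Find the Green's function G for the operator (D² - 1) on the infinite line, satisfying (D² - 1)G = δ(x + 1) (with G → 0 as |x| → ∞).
-\frac{e^{-|x + 1|}}{2}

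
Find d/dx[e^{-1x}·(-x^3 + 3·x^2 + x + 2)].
\left(x^{3} - 6 x^{2} + 5 x - 1\right) e^{- x}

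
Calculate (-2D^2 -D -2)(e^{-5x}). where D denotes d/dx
- 47 e^{- 5 x}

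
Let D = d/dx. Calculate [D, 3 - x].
-1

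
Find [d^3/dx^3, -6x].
-18\frac{d^{2}}{dx^{2}}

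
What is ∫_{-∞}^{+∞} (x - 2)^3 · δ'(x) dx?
-12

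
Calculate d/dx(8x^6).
48 x^{5}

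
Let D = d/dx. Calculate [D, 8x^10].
80 x^{9}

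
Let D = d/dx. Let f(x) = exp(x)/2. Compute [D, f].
\frac{e^{x}}{2}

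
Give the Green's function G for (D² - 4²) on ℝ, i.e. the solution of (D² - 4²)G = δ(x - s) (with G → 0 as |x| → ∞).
-\frac{e^{-4|x-s|}}{8}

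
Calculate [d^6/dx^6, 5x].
30\frac{d^{5}}{dx^{5}}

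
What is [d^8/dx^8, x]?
8\frac{d^{7}}{dx^{7}}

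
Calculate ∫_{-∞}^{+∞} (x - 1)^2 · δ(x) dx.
1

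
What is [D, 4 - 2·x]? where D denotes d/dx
-2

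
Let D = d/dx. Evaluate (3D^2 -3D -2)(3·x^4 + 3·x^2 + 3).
- 6 x^{4} - 36 x^{3} + 102 x^{2} - 18 x + 12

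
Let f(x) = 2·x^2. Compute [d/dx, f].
4 x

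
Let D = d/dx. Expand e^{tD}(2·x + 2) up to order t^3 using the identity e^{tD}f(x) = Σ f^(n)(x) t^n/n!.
2 t + 2 x + 2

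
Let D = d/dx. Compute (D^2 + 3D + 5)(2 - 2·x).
4 - 10 x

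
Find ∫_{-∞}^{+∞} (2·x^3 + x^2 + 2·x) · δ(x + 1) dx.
-3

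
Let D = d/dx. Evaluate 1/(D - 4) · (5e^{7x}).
\frac{5 e^{7 x}}{3}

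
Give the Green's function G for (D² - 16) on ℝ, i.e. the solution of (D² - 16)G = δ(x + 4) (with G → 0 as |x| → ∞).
-\frac{e^{-4|x + 4|}}{8}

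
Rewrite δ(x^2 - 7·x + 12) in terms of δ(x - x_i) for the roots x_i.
\frac{\delta(x - 3) + \delta(x - 4)}{1}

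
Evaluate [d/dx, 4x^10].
40 x^{9}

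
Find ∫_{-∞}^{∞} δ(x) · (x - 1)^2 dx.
1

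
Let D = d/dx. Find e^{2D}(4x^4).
4 x^{4} + 32 x^{3} + 96 x^{2} + 128 x + 64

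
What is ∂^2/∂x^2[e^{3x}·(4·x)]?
\left(36 x + 24\right) e^{3 x}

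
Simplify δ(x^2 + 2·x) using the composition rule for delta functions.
\frac{\delta(x + 2) + \delta(x)}{2}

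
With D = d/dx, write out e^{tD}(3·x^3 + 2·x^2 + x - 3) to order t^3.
3 t^{3} + t^{2} \left(9 x + 2\right) + t \left(9 x^{2} + 4 x + 1\right) + 3 x^{3} + 2 x^{2} + x - 3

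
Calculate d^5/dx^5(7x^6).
5040 x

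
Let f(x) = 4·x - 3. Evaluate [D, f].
4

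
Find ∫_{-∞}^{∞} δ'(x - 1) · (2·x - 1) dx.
-2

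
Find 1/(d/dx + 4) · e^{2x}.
\frac{e^{2 x}}{6}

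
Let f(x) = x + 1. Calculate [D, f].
1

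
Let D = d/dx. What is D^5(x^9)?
15120 x^{4}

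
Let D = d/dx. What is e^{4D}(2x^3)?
2 x^{3} + 24 x^{2} + 96 x + 128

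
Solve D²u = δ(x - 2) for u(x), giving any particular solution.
\frac{|x - 2|}{2}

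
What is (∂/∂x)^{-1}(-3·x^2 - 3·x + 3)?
- x^{3} - \frac{3 x^{2}}{2} + 3 x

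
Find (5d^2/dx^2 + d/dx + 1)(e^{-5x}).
121 e^{- 5 x}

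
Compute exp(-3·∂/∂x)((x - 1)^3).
x^{3} - 12 x^{2} + 48 x - 64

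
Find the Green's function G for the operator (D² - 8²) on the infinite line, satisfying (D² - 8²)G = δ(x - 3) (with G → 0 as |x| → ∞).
-\frac{e^{-8|x - 3|}}{16}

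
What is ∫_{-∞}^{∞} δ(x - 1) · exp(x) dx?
e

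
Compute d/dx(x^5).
5 x^{4}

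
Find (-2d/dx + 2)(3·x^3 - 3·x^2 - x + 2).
6 x^{3} - 24 x^{2} + 10 x + 6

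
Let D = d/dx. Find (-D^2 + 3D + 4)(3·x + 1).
12 x + 13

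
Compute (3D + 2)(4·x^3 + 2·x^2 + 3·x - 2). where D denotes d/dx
8 x^{3} + 40 x^{2} + 18 x + 5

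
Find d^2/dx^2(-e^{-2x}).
- 4 e^{- 2 x}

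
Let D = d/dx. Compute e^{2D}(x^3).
x^{3} + 6 x^{2} + 12 x + 8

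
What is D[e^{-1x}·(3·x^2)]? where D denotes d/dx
3 x \left(2 - x\right) e^{- x}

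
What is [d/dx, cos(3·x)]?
- 3 \sin{\left(3 x \right)}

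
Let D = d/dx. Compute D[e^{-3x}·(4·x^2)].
4 x \left(2 - 3 x\right) e^{- 3 x}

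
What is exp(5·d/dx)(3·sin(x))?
3 \sin{\left(x + 5 \right)}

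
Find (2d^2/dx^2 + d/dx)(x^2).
2 x + 4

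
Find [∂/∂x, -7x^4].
- 28 x^{3}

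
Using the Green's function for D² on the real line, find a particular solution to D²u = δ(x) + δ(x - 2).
\frac{|x|}{2} + \frac{|x - 2|}{2}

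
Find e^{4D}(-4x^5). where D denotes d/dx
- 4 x^{5} - 80 x^{4} - 640 x^{3} - 2560 x^{2} - 5120 x - 4096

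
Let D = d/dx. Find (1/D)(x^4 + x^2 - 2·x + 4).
\frac{x^{5}}{5} + \frac{x^{3}}{3} - x^{2} + 4 x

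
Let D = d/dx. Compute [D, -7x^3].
- 21 x^{2}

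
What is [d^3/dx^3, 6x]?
18\frac{d^{2}}{dx^{2}}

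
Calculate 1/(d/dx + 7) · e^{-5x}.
\frac{e^{- 5 x}}{2}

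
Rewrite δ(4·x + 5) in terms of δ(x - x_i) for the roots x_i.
\frac{\delta(x + 5/4)}{4}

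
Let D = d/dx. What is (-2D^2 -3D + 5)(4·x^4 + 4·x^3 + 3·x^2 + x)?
20 x^{4} - 28 x^{3} - 117 x^{2} - 61 x - 15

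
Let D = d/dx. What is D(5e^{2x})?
10 e^{2 x}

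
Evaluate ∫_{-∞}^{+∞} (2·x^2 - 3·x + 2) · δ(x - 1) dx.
1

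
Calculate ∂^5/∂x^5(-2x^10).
- 60480 x^{5}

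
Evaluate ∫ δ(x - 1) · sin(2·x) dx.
\sin{\left(2 \right)}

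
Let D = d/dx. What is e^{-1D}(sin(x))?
\sin{\left(x - 1 \right)}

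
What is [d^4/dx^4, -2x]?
-8\frac{d^{3}}{dx^{3}}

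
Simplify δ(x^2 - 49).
\frac{\delta(x - 7) + \delta(x + 7)}{14}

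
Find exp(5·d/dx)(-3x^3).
- 3 x^{3} - 45 x^{2} - 225 x - 375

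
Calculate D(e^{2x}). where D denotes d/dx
2 e^{2 x}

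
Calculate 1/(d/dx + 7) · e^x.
\frac{e^{x}}{8}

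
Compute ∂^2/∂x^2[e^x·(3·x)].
3 \left(x + 2\right) e^{x}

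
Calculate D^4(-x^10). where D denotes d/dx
- 5040 x^{6}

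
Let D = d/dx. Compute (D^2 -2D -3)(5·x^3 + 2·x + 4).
- 15 x^{3} - 30 x^{2} + 24 x - 16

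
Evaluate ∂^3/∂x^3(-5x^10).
- 3600 x^{7}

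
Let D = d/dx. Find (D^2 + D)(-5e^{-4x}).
- 60 e^{- 4 x}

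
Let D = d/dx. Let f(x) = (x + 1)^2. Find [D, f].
2 x + 2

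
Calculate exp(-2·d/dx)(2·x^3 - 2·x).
2 x^{3} - 12 x^{2} + 22 x - 12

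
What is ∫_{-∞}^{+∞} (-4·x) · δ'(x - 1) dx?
4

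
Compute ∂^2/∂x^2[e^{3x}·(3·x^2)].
\left(27 x^{2} + 36 x + 6\right) e^{3 x}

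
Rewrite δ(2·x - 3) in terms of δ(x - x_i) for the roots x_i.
\frac{\delta(x - 3/2)}{2}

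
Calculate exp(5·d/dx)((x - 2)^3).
x^{3} + 9 x^{2} + 27 x + 27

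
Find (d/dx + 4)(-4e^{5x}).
- 36 e^{5 x}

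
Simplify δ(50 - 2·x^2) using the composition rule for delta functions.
\frac{\delta(x - 5) + \delta(x + 5)}{20}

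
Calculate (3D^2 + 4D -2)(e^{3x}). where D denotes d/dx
37 e^{3 x}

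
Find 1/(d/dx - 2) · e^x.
- e^{x}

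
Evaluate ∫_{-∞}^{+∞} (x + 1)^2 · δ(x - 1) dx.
4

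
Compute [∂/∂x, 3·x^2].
6 x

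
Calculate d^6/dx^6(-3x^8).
- 60480 x^{2}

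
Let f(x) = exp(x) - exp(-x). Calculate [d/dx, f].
2 \cosh{\left(x \right)}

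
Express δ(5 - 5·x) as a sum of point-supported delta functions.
\frac{\delta(x - 1)}{5}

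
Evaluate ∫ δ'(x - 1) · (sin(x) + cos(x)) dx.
- \cos{\left(1 \right)} + \sin{\left(1 \right)}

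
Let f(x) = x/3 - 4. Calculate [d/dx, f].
\frac{1}{3}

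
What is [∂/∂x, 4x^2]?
8 x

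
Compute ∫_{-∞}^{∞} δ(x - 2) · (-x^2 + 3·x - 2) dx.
0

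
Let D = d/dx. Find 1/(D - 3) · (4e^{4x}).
4 e^{4 x}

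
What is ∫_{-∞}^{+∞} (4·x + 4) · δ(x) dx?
4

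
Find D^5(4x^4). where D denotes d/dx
0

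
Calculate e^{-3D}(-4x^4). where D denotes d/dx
- 4 x^{4} + 48 x^{3} - 216 x^{2} + 432 x - 324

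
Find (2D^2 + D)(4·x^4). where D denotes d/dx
16 x^{2} \left(x + 6\right)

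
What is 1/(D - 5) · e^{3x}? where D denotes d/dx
- \frac{e^{3 x}}{2}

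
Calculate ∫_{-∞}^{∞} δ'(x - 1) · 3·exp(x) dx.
- 3 e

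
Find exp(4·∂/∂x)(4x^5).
4 x^{5} + 80 x^{4} + 640 x^{3} + 2560 x^{2} + 5120 x + 4096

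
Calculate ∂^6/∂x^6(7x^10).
1058400 x^{4}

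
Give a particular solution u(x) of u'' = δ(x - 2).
\frac{|x - 2|}{2}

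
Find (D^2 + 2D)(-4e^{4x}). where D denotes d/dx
- 96 e^{4 x}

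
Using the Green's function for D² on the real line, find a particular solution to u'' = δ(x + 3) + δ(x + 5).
\frac{|x + 3|}{2} + \frac{|x + 5|}{2}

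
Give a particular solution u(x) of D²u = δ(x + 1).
\frac{|x + 1|}{2}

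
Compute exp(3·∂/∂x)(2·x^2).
2 x^{2} + 12 x + 18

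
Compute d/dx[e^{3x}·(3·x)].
\left(9 x + 3\right) e^{3 x}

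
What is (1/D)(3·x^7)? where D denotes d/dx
\frac{3 x^{8}}{8}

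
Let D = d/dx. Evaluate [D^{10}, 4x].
40D^{9}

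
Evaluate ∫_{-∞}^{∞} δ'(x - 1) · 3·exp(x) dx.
- 3 e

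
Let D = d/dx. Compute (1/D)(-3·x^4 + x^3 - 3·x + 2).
- \frac{3 x^{5}}{5} + \frac{x^{4}}{4} - \frac{3 x^{2}}{2} + 2 x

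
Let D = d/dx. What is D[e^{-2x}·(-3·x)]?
3 \left(2 x - 1\right) e^{- 2 x}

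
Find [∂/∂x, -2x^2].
- 4 x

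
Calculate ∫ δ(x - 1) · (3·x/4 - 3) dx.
- \frac{9}{4}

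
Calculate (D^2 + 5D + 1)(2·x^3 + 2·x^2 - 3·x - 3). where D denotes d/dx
2 x^{3} + 32 x^{2} + 29 x - 14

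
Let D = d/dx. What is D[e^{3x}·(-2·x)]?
\left(- 6 x - 2\right) e^{3 x}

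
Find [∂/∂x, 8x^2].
16 x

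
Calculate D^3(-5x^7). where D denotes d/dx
- 1050 x^{4}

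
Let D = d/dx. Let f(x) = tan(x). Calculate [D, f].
\frac{1}{\cos^{2}{\left(x \right)}}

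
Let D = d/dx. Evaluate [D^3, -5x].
-15D^{2}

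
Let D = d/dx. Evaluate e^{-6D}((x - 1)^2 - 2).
x^{2} - 14 x + 47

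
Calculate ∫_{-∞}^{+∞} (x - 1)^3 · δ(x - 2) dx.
1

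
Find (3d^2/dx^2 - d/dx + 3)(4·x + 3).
12 x + 5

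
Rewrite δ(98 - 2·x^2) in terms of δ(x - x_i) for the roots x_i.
\frac{\delta(x - 7) + \delta(x + 7)}{28}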